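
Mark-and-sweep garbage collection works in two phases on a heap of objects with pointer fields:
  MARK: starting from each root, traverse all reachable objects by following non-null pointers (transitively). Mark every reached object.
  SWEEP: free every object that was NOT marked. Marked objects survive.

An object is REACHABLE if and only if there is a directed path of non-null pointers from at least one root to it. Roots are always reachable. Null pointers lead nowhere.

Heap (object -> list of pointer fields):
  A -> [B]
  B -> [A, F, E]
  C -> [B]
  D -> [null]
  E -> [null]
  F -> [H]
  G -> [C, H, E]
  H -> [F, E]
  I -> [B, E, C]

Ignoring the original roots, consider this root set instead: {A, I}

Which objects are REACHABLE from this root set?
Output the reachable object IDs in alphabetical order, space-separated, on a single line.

Roots: A I
Mark A: refs=B, marked=A
Mark I: refs=B E C, marked=A I
Mark B: refs=A F E, marked=A B I
Mark E: refs=null, marked=A B E I
Mark C: refs=B, marked=A B C E I
Mark F: refs=H, marked=A B C E F I
Mark H: refs=F E, marked=A B C E F H I
Unmarked (collected): D G

Answer: A B C E F H I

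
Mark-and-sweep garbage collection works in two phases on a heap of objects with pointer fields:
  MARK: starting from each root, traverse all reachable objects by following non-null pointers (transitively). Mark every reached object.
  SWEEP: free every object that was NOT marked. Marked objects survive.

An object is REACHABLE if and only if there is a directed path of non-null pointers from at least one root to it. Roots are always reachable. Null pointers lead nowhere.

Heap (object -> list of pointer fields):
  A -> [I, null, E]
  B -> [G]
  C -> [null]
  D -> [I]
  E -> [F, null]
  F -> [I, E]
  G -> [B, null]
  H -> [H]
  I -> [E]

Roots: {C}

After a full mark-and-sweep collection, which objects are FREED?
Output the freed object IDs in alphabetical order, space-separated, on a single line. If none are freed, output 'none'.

Roots: C
Mark C: refs=null, marked=C
Unmarked (collected): A B D E F G H I

Answer: A B D E F G H I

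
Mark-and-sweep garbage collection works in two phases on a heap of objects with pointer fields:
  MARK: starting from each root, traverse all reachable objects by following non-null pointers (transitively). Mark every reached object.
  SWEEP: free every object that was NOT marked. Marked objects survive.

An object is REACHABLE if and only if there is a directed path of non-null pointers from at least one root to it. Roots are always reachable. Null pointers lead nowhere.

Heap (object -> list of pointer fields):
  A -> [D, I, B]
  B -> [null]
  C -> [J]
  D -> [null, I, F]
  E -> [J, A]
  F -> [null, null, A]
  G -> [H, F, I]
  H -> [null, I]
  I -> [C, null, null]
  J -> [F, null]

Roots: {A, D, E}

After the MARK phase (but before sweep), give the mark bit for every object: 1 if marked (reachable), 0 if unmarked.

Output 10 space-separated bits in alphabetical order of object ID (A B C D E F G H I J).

Roots: A D E
Mark A: refs=D I B, marked=A
Mark D: refs=null I F, marked=A D
Mark E: refs=J A, marked=A D E
Mark I: refs=C null null, marked=A D E I
Mark B: refs=null, marked=A B D E I
Mark F: refs=null null A, marked=A B D E F I
Mark J: refs=F null, marked=A B D E F I J
Mark C: refs=J, marked=A B C D E F I J
Unmarked (collected): G H

Answer: 1 1 1 1 1 1 0 0 1 1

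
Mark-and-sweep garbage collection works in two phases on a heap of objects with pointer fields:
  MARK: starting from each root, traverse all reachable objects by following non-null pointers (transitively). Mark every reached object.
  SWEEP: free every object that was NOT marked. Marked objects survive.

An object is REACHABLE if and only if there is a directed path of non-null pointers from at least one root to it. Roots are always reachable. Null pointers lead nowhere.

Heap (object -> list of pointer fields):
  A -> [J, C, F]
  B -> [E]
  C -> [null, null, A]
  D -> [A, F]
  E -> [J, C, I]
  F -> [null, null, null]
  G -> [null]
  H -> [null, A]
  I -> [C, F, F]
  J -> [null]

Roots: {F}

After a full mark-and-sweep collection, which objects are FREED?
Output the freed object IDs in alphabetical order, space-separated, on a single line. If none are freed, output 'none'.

Roots: F
Mark F: refs=null null null, marked=F
Unmarked (collected): A B C D E G H I J

Answer: A B C D E G H I J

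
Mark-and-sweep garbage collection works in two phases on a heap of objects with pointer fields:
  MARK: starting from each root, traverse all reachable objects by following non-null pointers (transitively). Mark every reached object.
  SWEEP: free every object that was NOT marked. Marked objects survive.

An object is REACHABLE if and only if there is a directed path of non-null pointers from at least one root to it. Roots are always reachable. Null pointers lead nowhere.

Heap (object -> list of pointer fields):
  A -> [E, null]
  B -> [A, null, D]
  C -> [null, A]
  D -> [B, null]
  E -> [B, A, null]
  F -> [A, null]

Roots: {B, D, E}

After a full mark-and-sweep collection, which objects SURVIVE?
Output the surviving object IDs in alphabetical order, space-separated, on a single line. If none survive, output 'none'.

Answer: A B D E

Derivation:
Roots: B D E
Mark B: refs=A null D, marked=B
Mark D: refs=B null, marked=B D
Mark E: refs=B A null, marked=B D E
Mark A: refs=E null, marked=A B D E
Unmarked (collected): C F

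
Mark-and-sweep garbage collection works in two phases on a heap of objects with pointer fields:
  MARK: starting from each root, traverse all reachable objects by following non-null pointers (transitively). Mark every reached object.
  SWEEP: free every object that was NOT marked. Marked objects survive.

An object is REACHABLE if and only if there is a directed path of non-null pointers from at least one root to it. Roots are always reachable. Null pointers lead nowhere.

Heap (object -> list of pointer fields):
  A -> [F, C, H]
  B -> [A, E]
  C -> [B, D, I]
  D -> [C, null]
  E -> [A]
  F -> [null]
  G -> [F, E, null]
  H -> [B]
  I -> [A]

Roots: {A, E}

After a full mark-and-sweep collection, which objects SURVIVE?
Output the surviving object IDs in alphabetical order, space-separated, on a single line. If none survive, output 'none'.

Roots: A E
Mark A: refs=F C H, marked=A
Mark E: refs=A, marked=A E
Mark F: refs=null, marked=A E F
Mark C: refs=B D I, marked=A C E F
Mark H: refs=B, marked=A C E F H
Mark B: refs=A E, marked=A B C E F H
Mark D: refs=C null, marked=A B C D E F H
Mark I: refs=A, marked=A B C D E F H I
Unmarked (collected): G

Answer: A B C D E F H I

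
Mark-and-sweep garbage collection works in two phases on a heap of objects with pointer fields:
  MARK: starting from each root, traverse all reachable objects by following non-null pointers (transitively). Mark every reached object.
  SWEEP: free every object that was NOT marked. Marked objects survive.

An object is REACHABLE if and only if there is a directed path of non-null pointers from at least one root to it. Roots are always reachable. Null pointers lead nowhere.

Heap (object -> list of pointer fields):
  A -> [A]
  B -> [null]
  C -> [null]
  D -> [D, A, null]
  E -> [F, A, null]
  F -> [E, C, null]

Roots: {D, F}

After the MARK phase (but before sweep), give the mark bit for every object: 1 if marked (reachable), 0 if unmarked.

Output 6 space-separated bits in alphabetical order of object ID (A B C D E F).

Answer: 1 0 1 1 1 1

Derivation:
Roots: D F
Mark D: refs=D A null, marked=D
Mark F: refs=E C null, marked=D F
Mark A: refs=A, marked=A D F
Mark E: refs=F A null, marked=A D E F
Mark C: refs=null, marked=A C D E F
Unmarked (collected): B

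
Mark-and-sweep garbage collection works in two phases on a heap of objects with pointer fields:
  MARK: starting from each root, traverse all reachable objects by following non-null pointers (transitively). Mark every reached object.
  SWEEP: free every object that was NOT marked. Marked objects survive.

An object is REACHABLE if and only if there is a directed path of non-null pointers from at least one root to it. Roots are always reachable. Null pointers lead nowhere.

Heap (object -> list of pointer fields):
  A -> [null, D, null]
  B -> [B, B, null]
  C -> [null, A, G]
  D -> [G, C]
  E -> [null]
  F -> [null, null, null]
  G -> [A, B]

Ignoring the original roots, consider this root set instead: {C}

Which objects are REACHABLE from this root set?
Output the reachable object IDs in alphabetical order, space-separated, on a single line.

Roots: C
Mark C: refs=null A G, marked=C
Mark A: refs=null D null, marked=A C
Mark G: refs=A B, marked=A C G
Mark D: refs=G C, marked=A C D G
Mark B: refs=B B null, marked=A B C D G
Unmarked (collected): E F

Answer: A B C D G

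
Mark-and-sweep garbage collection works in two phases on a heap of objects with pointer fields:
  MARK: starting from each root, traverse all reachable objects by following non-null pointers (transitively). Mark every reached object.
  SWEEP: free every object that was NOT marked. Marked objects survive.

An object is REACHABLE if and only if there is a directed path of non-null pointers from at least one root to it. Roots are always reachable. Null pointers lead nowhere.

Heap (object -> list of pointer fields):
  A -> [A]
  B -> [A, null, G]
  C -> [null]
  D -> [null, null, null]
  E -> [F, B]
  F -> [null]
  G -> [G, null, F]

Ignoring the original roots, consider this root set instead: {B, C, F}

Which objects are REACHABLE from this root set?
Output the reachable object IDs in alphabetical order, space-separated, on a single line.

Roots: B C F
Mark B: refs=A null G, marked=B
Mark C: refs=null, marked=B C
Mark F: refs=null, marked=B C F
Mark A: refs=A, marked=A B C F
Mark G: refs=G null F, marked=A B C F G
Unmarked (collected): D E

Answer: A B C F G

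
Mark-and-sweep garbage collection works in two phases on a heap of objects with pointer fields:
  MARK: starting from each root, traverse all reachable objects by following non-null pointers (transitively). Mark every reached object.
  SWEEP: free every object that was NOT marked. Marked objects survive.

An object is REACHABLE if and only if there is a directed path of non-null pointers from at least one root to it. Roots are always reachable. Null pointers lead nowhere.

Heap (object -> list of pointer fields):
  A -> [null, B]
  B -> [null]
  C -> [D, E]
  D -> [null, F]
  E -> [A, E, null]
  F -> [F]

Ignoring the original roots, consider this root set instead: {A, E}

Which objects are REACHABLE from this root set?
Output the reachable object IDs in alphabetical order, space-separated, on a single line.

Answer: A B E

Derivation:
Roots: A E
Mark A: refs=null B, marked=A
Mark E: refs=A E null, marked=A E
Mark B: refs=null, marked=A B E
Unmarked (collected): C D F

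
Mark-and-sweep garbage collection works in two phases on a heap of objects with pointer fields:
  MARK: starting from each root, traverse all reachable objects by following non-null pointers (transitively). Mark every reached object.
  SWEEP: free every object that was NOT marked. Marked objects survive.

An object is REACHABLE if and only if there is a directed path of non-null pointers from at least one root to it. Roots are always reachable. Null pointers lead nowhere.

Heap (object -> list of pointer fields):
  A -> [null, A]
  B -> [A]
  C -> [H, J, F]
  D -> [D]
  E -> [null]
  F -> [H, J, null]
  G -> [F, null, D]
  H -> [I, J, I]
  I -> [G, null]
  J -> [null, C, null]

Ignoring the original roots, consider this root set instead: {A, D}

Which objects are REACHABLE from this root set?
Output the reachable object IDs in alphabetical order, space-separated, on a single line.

Answer: A D

Derivation:
Roots: A D
Mark A: refs=null A, marked=A
Mark D: refs=D, marked=A D
Unmarked (collected): B C E F G H I J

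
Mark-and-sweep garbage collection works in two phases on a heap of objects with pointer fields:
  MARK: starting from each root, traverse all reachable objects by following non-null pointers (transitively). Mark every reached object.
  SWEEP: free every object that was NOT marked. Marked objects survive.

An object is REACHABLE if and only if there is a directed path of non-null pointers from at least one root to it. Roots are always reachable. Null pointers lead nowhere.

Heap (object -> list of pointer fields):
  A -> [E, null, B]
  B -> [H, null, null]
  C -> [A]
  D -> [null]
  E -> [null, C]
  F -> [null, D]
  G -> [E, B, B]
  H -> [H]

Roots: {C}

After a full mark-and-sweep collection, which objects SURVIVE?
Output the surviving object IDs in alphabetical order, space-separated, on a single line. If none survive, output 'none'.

Answer: A B C E H

Derivation:
Roots: C
Mark C: refs=A, marked=C
Mark A: refs=E null B, marked=A C
Mark E: refs=null C, marked=A C E
Mark B: refs=H null null, marked=A B C E
Mark H: refs=H, marked=A B C E H
Unmarked (collected): D F G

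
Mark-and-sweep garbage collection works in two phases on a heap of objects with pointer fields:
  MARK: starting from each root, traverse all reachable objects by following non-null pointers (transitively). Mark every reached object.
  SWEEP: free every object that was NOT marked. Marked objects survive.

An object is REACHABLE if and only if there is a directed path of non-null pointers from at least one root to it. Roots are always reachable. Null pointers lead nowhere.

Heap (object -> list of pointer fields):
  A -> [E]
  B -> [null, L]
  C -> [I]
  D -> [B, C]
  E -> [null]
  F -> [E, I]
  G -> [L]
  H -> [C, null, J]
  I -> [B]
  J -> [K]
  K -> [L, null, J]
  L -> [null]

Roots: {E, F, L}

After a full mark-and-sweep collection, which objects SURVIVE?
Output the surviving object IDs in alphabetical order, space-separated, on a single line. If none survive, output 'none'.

Roots: E F L
Mark E: refs=null, marked=E
Mark F: refs=E I, marked=E F
Mark L: refs=null, marked=E F L
Mark I: refs=B, marked=E F I L
Mark B: refs=null L, marked=B E F I L
Unmarked (collected): A C D G H J K

Answer: B E F I L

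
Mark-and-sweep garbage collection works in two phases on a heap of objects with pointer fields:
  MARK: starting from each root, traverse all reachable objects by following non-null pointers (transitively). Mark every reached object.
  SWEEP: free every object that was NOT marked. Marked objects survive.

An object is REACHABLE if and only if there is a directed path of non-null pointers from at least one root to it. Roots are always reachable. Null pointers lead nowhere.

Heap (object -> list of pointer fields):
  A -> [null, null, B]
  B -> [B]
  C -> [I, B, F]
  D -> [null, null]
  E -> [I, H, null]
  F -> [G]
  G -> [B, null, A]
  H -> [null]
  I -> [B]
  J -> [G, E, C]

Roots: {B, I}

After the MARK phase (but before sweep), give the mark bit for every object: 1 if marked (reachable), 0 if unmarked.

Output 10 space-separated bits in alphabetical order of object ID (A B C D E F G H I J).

Roots: B I
Mark B: refs=B, marked=B
Mark I: refs=B, marked=B I
Unmarked (collected): A C D E F G H J

Answer: 0 1 0 0 0 0 0 0 1 0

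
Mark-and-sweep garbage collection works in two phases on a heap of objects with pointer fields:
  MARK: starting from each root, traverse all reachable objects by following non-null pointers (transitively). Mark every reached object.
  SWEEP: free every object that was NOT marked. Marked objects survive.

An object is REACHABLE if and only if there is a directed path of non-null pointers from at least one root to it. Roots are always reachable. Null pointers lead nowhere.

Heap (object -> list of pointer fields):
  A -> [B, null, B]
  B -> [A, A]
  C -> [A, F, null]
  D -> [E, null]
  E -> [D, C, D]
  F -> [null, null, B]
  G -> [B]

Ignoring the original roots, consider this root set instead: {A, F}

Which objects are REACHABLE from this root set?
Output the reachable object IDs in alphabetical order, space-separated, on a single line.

Roots: A F
Mark A: refs=B null B, marked=A
Mark F: refs=null null B, marked=A F
Mark B: refs=A A, marked=A B F
Unmarked (collected): C D E G

Answer: A B F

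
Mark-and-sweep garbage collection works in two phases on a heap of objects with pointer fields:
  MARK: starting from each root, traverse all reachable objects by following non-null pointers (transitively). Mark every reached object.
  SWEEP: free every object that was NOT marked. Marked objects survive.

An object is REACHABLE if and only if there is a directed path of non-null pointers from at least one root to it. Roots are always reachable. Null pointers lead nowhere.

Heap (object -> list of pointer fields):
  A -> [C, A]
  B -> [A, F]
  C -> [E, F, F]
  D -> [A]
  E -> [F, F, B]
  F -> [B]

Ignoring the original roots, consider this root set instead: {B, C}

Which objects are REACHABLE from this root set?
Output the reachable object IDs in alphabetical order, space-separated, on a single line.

Roots: B C
Mark B: refs=A F, marked=B
Mark C: refs=E F F, marked=B C
Mark A: refs=C A, marked=A B C
Mark F: refs=B, marked=A B C F
Mark E: refs=F F B, marked=A B C E F
Unmarked (collected): D

Answer: A B C E F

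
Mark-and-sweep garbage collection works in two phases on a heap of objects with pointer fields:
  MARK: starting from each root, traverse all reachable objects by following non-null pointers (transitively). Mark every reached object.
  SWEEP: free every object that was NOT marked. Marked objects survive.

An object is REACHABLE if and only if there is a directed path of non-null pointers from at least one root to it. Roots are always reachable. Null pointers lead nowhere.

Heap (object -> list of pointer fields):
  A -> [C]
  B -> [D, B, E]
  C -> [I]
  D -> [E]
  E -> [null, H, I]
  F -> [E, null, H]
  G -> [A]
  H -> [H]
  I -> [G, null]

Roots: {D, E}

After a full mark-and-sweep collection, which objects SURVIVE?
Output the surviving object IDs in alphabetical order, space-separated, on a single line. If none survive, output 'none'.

Roots: D E
Mark D: refs=E, marked=D
Mark E: refs=null H I, marked=D E
Mark H: refs=H, marked=D E H
Mark I: refs=G null, marked=D E H I
Mark G: refs=A, marked=D E G H I
Mark A: refs=C, marked=A D E G H I
Mark C: refs=I, marked=A C D E G H I
Unmarked (collected): B F

Answer: A C D E G H I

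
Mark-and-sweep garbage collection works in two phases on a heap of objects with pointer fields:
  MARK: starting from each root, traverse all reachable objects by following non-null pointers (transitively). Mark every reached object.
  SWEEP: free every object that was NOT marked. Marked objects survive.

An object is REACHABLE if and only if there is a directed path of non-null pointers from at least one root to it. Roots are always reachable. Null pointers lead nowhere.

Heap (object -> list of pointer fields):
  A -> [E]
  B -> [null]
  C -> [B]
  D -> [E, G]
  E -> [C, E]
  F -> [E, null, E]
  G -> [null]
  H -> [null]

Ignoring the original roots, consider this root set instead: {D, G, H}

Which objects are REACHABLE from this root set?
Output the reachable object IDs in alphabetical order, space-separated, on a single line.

Roots: D G H
Mark D: refs=E G, marked=D
Mark G: refs=null, marked=D G
Mark H: refs=null, marked=D G H
Mark E: refs=C E, marked=D E G H
Mark C: refs=B, marked=C D E G H
Mark B: refs=null, marked=B C D E G H
Unmarked (collected): A F

Answer: B C D E G H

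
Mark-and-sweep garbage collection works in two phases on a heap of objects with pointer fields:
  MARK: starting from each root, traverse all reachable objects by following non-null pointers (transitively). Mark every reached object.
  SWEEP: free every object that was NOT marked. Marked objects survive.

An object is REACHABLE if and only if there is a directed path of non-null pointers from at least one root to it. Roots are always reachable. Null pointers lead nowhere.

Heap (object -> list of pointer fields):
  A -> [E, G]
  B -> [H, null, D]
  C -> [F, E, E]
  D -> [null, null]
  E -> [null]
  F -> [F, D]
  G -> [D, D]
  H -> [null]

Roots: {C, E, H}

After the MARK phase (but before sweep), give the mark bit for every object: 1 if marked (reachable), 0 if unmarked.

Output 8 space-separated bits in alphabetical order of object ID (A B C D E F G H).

Roots: C E H
Mark C: refs=F E E, marked=C
Mark E: refs=null, marked=C E
Mark H: refs=null, marked=C E H
Mark F: refs=F D, marked=C E F H
Mark D: refs=null null, marked=C D E F H
Unmarked (collected): A B G

Answer: 0 0 1 1 1 1 0 1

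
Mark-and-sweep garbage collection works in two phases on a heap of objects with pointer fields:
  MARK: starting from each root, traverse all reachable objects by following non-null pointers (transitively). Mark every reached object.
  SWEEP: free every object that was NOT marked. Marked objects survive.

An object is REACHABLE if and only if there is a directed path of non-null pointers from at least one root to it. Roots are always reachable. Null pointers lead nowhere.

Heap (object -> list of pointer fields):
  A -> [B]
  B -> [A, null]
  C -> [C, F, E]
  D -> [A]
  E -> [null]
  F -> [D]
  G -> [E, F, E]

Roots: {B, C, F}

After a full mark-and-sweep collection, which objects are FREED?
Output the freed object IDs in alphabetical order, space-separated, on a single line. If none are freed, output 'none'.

Roots: B C F
Mark B: refs=A null, marked=B
Mark C: refs=C F E, marked=B C
Mark F: refs=D, marked=B C F
Mark A: refs=B, marked=A B C F
Mark E: refs=null, marked=A B C E F
Mark D: refs=A, marked=A B C D E F
Unmarked (collected): G

Answer: G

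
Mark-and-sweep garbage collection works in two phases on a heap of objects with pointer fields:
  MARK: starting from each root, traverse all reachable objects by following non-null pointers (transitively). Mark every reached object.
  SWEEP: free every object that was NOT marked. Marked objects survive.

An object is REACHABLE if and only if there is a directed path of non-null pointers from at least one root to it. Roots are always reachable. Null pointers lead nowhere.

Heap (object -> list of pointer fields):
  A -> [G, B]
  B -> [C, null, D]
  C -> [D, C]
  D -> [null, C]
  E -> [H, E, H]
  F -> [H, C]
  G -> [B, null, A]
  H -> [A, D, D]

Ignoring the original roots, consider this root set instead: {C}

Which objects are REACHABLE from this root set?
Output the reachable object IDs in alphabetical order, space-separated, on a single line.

Answer: C D

Derivation:
Roots: C
Mark C: refs=D C, marked=C
Mark D: refs=null C, marked=C D
Unmarked (collected): A B E F G H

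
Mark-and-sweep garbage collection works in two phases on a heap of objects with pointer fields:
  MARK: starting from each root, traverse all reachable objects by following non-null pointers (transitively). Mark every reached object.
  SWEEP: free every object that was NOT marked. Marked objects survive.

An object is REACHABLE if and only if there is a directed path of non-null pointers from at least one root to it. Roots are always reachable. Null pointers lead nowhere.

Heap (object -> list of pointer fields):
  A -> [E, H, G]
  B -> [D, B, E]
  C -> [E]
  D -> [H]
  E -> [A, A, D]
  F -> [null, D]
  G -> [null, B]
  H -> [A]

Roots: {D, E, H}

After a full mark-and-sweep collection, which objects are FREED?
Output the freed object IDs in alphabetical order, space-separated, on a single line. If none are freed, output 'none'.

Answer: C F

Derivation:
Roots: D E H
Mark D: refs=H, marked=D
Mark E: refs=A A D, marked=D E
Mark H: refs=A, marked=D E H
Mark A: refs=E H G, marked=A D E H
Mark G: refs=null B, marked=A D E G H
Mark B: refs=D B E, marked=A B D E G H
Unmarked (collected): C F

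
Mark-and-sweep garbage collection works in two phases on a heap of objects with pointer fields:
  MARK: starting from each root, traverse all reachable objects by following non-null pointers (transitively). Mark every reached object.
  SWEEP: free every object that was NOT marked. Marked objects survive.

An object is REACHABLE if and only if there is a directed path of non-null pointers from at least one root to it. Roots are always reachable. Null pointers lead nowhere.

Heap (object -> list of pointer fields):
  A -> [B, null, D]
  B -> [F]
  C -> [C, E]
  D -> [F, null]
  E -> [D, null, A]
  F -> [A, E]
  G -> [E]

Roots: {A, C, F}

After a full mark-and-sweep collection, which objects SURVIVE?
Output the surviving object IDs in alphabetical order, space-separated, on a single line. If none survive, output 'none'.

Roots: A C F
Mark A: refs=B null D, marked=A
Mark C: refs=C E, marked=A C
Mark F: refs=A E, marked=A C F
Mark B: refs=F, marked=A B C F
Mark D: refs=F null, marked=A B C D F
Mark E: refs=D null A, marked=A B C D E F
Unmarked (collected): G

Answer: A B C D E F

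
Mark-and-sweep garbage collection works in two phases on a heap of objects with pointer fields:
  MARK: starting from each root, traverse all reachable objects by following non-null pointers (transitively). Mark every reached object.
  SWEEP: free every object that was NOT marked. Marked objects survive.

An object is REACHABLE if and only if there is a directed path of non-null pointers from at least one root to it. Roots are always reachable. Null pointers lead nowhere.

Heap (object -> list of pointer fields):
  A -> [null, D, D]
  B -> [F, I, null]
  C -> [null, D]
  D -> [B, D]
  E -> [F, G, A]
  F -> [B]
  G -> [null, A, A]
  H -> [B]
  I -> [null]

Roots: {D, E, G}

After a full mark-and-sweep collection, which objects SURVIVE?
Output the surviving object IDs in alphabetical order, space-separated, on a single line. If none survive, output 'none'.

Roots: D E G
Mark D: refs=B D, marked=D
Mark E: refs=F G A, marked=D E
Mark G: refs=null A A, marked=D E G
Mark B: refs=F I null, marked=B D E G
Mark F: refs=B, marked=B D E F G
Mark A: refs=null D D, marked=A B D E F G
Mark I: refs=null, marked=A B D E F G I
Unmarked (collected): C H

Answer: A B D E F G I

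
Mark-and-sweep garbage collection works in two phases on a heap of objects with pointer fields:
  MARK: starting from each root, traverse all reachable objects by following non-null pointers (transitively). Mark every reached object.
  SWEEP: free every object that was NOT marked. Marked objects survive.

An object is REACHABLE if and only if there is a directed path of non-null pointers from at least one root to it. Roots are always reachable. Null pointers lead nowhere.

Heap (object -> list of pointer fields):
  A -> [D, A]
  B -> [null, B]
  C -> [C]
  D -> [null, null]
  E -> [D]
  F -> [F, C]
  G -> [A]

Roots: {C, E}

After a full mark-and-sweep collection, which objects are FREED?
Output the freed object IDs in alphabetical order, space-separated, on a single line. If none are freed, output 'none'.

Roots: C E
Mark C: refs=C, marked=C
Mark E: refs=D, marked=C E
Mark D: refs=null null, marked=C D E
Unmarked (collected): A B F G

Answer: A B F G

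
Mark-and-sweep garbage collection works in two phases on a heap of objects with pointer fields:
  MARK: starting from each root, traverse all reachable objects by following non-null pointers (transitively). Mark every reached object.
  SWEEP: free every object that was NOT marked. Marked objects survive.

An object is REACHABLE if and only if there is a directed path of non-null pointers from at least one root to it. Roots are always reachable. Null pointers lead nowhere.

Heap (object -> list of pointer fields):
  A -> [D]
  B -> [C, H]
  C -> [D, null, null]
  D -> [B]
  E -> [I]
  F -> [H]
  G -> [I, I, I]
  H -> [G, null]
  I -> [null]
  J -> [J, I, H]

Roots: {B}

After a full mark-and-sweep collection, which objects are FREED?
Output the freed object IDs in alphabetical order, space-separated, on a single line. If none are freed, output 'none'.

Roots: B
Mark B: refs=C H, marked=B
Mark C: refs=D null null, marked=B C
Mark H: refs=G null, marked=B C H
Mark D: refs=B, marked=B C D H
Mark G: refs=I I I, marked=B C D G H
Mark I: refs=null, marked=B C D G H I
Unmarked (collected): A E F J

Answer: A E F J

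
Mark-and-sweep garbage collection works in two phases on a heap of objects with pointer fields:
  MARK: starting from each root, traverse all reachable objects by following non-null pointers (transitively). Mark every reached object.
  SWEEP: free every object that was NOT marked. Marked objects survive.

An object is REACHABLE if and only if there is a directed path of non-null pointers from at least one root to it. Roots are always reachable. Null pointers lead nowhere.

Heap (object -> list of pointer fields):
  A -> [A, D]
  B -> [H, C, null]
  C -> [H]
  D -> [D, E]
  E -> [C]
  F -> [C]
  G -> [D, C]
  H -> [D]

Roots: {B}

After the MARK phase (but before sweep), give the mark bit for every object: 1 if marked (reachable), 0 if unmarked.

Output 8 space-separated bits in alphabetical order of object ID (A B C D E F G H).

Roots: B
Mark B: refs=H C null, marked=B
Mark H: refs=D, marked=B H
Mark C: refs=H, marked=B C H
Mark D: refs=D E, marked=B C D H
Mark E: refs=C, marked=B C D E H
Unmarked (collected): A F G

Answer: 0 1 1 1 1 0 0 1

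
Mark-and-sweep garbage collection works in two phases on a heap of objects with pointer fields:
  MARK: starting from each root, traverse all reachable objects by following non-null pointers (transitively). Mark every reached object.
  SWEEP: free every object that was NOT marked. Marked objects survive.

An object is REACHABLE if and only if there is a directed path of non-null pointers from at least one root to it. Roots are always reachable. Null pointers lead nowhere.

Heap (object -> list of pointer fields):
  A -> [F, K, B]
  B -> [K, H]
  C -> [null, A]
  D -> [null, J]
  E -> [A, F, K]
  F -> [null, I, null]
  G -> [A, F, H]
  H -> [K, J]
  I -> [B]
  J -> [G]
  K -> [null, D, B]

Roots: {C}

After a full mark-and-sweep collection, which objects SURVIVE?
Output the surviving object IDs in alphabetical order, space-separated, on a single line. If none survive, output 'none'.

Roots: C
Mark C: refs=null A, marked=C
Mark A: refs=F K B, marked=A C
Mark F: refs=null I null, marked=A C F
Mark K: refs=null D B, marked=A C F K
Mark B: refs=K H, marked=A B C F K
Mark I: refs=B, marked=A B C F I K
Mark D: refs=null J, marked=A B C D F I K
Mark H: refs=K J, marked=A B C D F H I K
Mark J: refs=G, marked=A B C D F H I J K
Mark G: refs=A F H, marked=A B C D F G H I J K
Unmarked (collected): E

Answer: A B C D F G H I J K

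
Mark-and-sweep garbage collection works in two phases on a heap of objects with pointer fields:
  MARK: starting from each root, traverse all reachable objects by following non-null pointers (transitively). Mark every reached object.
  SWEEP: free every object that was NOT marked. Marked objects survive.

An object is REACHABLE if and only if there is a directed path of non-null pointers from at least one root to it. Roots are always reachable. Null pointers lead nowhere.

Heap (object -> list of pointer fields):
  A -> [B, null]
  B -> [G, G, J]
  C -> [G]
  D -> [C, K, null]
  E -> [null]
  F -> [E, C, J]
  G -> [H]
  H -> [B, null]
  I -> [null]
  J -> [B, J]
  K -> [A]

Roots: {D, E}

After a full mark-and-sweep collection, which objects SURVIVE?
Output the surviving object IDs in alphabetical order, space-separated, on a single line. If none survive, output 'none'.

Answer: A B C D E G H J K

Derivation:
Roots: D E
Mark D: refs=C K null, marked=D
Mark E: refs=null, marked=D E
Mark C: refs=G, marked=C D E
Mark K: refs=A, marked=C D E K
Mark G: refs=H, marked=C D E G K
Mark A: refs=B null, marked=A C D E G K
Mark H: refs=B null, marked=A C D E G H K
Mark B: refs=G G J, marked=A B C D E G H K
Mark J: refs=B J, marked=A B C D E G H J K
Unmarked (collected): F I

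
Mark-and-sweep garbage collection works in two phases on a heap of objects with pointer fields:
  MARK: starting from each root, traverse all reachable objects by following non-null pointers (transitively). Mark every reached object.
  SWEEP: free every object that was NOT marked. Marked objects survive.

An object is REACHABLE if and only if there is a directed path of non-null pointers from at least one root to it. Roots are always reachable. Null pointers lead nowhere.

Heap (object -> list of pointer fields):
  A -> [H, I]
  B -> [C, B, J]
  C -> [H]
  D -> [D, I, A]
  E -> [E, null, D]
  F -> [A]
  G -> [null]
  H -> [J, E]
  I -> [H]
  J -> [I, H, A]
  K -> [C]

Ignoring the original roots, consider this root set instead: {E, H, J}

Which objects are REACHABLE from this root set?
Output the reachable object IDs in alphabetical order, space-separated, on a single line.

Roots: E H J
Mark E: refs=E null D, marked=E
Mark H: refs=J E, marked=E H
Mark J: refs=I H A, marked=E H J
Mark D: refs=D I A, marked=D E H J
Mark I: refs=H, marked=D E H I J
Mark A: refs=H I, marked=A D E H I J
Unmarked (collected): B C F G K

Answer: A D E H I J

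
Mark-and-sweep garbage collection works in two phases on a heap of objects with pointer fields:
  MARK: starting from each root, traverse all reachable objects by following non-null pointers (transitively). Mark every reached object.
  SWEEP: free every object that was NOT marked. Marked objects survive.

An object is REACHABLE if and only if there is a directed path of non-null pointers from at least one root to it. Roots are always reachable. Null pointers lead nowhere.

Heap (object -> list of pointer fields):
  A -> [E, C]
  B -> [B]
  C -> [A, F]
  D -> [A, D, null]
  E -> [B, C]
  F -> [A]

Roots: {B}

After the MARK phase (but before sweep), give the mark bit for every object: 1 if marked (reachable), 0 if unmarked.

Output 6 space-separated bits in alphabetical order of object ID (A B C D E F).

Answer: 0 1 0 0 0 0

Derivation:
Roots: B
Mark B: refs=B, marked=B
Unmarked (collected): A C D E F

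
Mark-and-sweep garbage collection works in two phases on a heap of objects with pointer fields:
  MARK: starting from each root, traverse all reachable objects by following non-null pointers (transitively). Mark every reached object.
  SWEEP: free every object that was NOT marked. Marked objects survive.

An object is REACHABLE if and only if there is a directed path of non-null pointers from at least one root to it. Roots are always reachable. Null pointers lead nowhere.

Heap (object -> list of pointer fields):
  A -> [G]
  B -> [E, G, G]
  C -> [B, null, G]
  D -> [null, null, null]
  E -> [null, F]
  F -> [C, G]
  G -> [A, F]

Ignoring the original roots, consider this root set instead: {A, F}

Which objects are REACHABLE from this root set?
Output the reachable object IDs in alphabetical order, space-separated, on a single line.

Answer: A B C E F G

Derivation:
Roots: A F
Mark A: refs=G, marked=A
Mark F: refs=C G, marked=A F
Mark G: refs=A F, marked=A F G
Mark C: refs=B null G, marked=A C F G
Mark B: refs=E G G, marked=A B C F G
Mark E: refs=null F, marked=A B C E F G
Unmarked (collected): D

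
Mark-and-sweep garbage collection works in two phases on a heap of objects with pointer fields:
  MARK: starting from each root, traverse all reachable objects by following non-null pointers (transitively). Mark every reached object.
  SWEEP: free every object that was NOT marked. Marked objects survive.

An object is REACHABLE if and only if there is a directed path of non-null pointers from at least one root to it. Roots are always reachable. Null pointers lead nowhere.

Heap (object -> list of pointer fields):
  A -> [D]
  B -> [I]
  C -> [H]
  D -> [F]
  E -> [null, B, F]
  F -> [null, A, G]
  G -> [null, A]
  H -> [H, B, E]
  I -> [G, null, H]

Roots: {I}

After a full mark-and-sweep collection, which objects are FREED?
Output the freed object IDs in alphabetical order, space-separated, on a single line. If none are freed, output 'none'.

Answer: C

Derivation:
Roots: I
Mark I: refs=G null H, marked=I
Mark G: refs=null A, marked=G I
Mark H: refs=H B E, marked=G H I
Mark A: refs=D, marked=A G H I
Mark B: refs=I, marked=A B G H I
Mark E: refs=null B F, marked=A B E G H I
Mark D: refs=F, marked=A B D E G H I
Mark F: refs=null A G, marked=A B D E F G H I
Unmarked (collected): C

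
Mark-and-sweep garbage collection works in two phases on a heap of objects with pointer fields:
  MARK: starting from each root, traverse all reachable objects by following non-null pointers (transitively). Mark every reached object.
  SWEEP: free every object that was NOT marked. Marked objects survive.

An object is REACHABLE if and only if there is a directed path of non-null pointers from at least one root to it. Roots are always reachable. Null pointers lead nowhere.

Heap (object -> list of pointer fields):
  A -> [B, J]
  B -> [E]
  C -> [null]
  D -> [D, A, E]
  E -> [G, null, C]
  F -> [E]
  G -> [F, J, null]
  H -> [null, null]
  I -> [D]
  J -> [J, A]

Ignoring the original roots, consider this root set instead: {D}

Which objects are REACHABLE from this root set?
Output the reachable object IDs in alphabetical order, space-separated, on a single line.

Answer: A B C D E F G J

Derivation:
Roots: D
Mark D: refs=D A E, marked=D
Mark A: refs=B J, marked=A D
Mark E: refs=G null C, marked=A D E
Mark B: refs=E, marked=A B D E
Mark J: refs=J A, marked=A B D E J
Mark G: refs=F J null, marked=A B D E G J
Mark C: refs=null, marked=A B C D E G J
Mark F: refs=E, marked=A B C D E F G J
Unmarked (collected): H I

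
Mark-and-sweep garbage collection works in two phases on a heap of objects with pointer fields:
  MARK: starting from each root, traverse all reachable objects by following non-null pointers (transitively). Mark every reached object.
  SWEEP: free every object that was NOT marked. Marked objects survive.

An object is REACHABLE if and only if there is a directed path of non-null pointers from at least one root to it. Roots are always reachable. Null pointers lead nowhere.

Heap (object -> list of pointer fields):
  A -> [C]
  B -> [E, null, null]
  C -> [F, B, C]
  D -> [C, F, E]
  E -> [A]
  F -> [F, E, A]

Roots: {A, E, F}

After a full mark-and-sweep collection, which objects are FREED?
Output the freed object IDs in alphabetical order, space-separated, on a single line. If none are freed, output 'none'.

Roots: A E F
Mark A: refs=C, marked=A
Mark E: refs=A, marked=A E
Mark F: refs=F E A, marked=A E F
Mark C: refs=F B C, marked=A C E F
Mark B: refs=E null null, marked=A B C E F
Unmarked (collected): D

Answer: D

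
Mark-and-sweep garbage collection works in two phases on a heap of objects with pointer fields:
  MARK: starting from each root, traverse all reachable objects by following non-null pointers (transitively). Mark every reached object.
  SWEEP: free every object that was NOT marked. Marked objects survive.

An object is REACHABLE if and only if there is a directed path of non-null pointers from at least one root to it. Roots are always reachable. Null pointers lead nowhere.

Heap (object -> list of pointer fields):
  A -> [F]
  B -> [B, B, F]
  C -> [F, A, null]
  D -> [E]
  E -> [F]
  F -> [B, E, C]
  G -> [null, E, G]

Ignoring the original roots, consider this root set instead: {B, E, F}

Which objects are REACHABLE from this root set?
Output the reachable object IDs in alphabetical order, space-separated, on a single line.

Answer: A B C E F

Derivation:
Roots: B E F
Mark B: refs=B B F, marked=B
Mark E: refs=F, marked=B E
Mark F: refs=B E C, marked=B E F
Mark C: refs=F A null, marked=B C E F
Mark A: refs=F, marked=A B C E F
Unmarked (collected): D G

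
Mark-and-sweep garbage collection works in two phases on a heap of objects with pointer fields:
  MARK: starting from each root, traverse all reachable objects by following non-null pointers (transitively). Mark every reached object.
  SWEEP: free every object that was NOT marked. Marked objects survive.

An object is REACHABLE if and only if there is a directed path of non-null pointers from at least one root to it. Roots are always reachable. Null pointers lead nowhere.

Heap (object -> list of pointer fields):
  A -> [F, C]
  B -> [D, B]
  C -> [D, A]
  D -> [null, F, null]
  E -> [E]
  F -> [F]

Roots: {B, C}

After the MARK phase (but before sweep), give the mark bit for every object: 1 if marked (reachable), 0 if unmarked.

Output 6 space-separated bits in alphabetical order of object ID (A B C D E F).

Roots: B C
Mark B: refs=D B, marked=B
Mark C: refs=D A, marked=B C
Mark D: refs=null F null, marked=B C D
Mark A: refs=F C, marked=A B C D
Mark F: refs=F, marked=A B C D F
Unmarked (collected): E

Answer: 1 1 1 1 0 1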